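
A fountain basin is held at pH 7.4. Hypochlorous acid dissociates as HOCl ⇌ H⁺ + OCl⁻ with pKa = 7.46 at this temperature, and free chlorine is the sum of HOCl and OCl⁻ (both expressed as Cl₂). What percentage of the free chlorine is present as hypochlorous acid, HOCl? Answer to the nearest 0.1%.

[OCl⁻]/[HOCl] = 10^(pH − pKa) = 10^(7.4 − 7.46) = 10^-0.06 = 0.871.
Fraction as HOCl = 1 / (1 + 0.871) = 0.5345.

53.4%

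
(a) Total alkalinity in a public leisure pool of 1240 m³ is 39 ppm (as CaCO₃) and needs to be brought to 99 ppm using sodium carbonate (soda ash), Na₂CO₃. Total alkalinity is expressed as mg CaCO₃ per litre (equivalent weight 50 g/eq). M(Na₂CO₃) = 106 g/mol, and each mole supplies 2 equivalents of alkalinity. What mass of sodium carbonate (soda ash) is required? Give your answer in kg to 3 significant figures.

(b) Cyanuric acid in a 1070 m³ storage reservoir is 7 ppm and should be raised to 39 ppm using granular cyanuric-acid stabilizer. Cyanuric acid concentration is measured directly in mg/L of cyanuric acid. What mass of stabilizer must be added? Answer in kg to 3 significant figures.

(a) 78.9 kg; (b) 34.2 kg

(a) Volume: 1240 m³ = 1,240,000 L.
(a) Alkalinity to add: (99 − 39) = 60 mg/L as CaCO₃ × 1,240,000 L = 74,400 g as CaCO₃.
(a) Equivalents: 74,400 g ÷ 50 g/eq = 1488 eq.
(a) Each mole of Na₂CO₃ supplies 2 eq, so 1488 / 2 = 744 mol.
(a) Mass: 744 mol × 106 g/mol = 78,860 g.

(b) Volume: 1070 m³ = 1,070,000 L.
(b) CYA to add: (39 − 7) = 32 mg/L × 1,070,000 L = 34,240 g cyanuric acid.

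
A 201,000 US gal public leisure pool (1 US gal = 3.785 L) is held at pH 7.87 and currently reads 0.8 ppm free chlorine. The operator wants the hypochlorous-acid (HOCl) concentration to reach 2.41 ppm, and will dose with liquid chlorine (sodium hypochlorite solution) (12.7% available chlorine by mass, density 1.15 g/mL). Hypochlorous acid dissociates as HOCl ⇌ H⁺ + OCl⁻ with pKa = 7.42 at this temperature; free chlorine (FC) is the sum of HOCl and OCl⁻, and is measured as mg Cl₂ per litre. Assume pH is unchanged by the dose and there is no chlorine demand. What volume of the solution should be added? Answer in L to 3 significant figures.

Volume: 201,000 US gal × 3.785 L/gal = 760,785 L.
[OCl⁻]/[HOCl] = 10^(pH − pKa) = 10^(7.87 − 7.42) = 2.818; fraction as HOCl = 1/(1 + 2.818) = 0.2619.
Free chlorine required for 2.41 ppm HOCl: 2.41 / 0.2619 = 9.202 ppm.
FC to add: 9.202 − 0.8 = 8.402 mg/L as Cl₂.
Cl₂ equivalent: 8.402 mg/L × 760,785 L = 6392 g.
Product at 12.7% available Cl: 6392 / 0.127 = 50,330 g.
Volume: 50,330 g ÷ 1.15 g/mL = 43,770 mL.

43.8 L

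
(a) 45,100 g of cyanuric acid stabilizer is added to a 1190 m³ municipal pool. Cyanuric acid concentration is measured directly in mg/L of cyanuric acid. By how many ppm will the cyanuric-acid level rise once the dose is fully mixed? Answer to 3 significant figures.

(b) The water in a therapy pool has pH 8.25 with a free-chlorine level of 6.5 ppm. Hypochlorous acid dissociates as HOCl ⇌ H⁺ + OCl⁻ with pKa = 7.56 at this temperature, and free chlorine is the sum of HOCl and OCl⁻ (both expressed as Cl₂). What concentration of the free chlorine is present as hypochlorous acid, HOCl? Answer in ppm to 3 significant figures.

(a) 37.9 ppm; (b) 1.10 ppm

(a) Volume: 1190 m³ = 1,190,000 L.
(a) Rise: 45,100 g / 1,190,000 L × 1000 = 37.9 mg/L.

(b) [OCl⁻]/[HOCl] = 10^(pH − pKa) = 10^(8.25 − 7.56) = 10^0.69 = 4.898.
(b) Fraction as HOCl = 1 / (1 + 4.898) = 0.1696.
(b) HOCl = 0.1696 × 6.5 ppm = 1.102 ppm.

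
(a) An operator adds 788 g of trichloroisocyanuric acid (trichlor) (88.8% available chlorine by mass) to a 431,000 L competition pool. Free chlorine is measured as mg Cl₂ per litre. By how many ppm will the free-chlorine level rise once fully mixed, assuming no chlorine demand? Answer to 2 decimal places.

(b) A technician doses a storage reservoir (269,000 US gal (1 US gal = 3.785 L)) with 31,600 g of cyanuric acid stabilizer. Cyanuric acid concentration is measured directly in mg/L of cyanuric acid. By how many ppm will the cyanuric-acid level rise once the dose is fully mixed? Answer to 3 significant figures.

(a) 1.62 ppm; (b) 31.0 ppm

(a) Available chlorine delivered: 788 g × 0.888 = 699.7 g as Cl₂.
(a) Concentration rise: 699.7 g / 431,000 L = 1.624 mg/L = 1.62 ppm.

(b) Volume: 269,000 US gal × 3.785 L/gal = 1,018,165 L.
(b) Rise: 31,600 g / 1,018,165 L × 1000 = 31.04 mg/L.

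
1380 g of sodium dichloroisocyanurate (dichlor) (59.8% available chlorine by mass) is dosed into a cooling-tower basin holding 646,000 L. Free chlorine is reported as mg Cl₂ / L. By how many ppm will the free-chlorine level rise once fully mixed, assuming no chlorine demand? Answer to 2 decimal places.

Available chlorine delivered: 1380 g × 0.598 = 825.2 g as Cl₂.
Concentration rise: 825.2 g / 646,000 L = 1.277 mg/L = 1.28 ppm.

1.28 ppm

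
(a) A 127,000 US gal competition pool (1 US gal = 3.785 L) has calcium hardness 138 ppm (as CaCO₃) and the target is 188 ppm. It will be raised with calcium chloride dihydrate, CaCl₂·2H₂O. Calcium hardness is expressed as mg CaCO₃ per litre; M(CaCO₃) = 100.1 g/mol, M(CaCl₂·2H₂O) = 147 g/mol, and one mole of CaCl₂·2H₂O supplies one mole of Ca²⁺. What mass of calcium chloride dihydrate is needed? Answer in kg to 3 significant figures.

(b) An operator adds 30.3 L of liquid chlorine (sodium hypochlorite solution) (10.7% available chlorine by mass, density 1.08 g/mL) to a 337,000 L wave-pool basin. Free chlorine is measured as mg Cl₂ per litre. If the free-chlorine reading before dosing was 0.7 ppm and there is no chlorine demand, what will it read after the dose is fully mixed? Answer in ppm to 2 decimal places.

(a) 35.3 kg; (b) 11.09 ppm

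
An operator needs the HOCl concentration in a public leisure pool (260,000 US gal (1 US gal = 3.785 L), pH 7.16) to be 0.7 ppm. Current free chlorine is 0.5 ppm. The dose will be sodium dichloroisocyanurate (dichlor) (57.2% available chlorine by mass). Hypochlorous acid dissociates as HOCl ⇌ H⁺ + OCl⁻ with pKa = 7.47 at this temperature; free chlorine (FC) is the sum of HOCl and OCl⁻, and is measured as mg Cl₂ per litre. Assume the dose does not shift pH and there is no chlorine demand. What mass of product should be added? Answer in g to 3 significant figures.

Volume: 260,000 US gal × 3.785 L/gal = 984,100 L.
[OCl⁻]/[HOCl] = 10^(pH − pKa) = 10^(7.16 − 7.47) = 0.4898; fraction as HOCl = 1/(1 + 0.4898) = 0.6712.
Free chlorine required for 0.7 ppm HOCl: 0.7 / 0.6712 = 1.043 ppm.
FC to add: 1.043 − 0.5 = 0.5428 mg/L as Cl₂.
Cl₂ equivalent: 0.5428 mg/L × 984,100 L = 534.2 g.
Product at 57.2% available Cl: 534.2 / 0.572 = 933.9 g.

934 g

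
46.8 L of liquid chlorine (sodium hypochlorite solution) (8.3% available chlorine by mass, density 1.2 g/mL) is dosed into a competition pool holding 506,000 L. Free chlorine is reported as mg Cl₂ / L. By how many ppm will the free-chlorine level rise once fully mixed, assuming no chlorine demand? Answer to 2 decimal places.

9.21 ppm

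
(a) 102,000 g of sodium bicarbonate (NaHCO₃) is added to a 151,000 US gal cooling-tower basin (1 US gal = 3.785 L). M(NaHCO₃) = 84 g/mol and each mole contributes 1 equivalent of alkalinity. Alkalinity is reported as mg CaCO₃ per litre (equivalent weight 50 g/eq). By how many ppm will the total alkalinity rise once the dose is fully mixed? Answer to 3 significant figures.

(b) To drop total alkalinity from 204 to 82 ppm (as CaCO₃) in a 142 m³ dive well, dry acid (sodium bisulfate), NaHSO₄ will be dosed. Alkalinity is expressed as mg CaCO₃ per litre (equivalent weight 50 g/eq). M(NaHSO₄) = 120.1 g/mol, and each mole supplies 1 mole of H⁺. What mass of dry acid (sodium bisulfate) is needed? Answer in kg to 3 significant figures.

(a) 106 ppm; (b) 41.6 kg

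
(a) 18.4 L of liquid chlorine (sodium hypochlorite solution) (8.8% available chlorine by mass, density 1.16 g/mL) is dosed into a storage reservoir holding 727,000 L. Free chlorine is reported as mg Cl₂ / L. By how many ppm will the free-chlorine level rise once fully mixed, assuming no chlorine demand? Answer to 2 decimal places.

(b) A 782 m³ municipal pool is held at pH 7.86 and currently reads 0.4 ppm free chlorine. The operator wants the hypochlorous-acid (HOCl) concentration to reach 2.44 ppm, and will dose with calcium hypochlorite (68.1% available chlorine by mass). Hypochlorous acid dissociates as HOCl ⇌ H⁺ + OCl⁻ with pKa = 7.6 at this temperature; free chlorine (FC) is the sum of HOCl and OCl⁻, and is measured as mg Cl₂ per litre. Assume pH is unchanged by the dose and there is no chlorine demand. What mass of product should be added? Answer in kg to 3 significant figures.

(a) 2.58 ppm; (b) 7.44 kg

(a) Mass of solution: 18.4 L × 1000 mL/L × 1.16 g/mL = 21,340 g.
(a) Available chlorine delivered: 21,340 g × 0.088 = 1878 g as Cl₂.
(a) Concentration rise: 1878 g / 727,000 L = 2.584 mg/L = 2.58 ppm.

(b) Volume: 782 m³ = 782,000 L.
(b) [OCl⁻]/[HOCl] = 10^(pH − pKa) = 10^(7.86 − 7.6) = 1.82; fraction as HOCl = 1/(1 + 1.82) = 0.3546.
(b) Free chlorine required for 2.44 ppm HOCl: 2.44 / 0.3546 = 6.88 ppm.
(b) FC to add: 6.88 − 0.4 = 6.48 mg/L as Cl₂.
(b) Cl₂ equivalent: 6.48 mg/L × 782,000 L = 5067 g.
(b) Product at 68.1% available Cl: 5067 / 0.681 = 7441 g.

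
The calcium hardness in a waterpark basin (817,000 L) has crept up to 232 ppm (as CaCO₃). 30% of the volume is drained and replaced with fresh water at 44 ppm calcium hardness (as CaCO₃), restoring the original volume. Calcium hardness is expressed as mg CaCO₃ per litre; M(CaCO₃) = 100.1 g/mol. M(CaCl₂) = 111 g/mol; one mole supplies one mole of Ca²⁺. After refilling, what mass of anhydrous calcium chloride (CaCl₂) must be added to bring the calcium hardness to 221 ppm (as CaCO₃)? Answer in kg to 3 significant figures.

After draining 30% and refilling: 232 × 0.70 + 44 × 0.30 = 175.6 ppm.
Deficit to target: 221 − 175.6 = 45.4 mg/L.
As CaCO₃: 45.4 mg/L × 817,000 L = 37,090 g; ÷ 100.1 = 370.5 mol Ca²⁺.
Mass: 370.5 × 111 = 41,130 g.

41.1 kg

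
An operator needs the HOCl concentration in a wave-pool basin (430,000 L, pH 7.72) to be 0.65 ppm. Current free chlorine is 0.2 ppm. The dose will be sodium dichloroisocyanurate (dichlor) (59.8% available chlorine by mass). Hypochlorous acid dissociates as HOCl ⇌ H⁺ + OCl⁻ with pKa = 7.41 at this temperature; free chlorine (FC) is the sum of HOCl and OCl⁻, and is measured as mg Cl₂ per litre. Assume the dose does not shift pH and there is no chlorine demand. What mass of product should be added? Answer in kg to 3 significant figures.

1.28 kg

[OCl⁻]/[HOCl] = 10^(pH − pKa) = 10^(7.72 − 7.41) = 2.042; fraction as HOCl = 1/(1 + 2.042) = 0.3288.
Free chlorine required for 0.65 ppm HOCl: 0.65 / 0.3288 = 1.977 ppm.
FC to add: 1.977 − 0.2 = 1.777 mg/L as Cl₂.
Cl₂ equivalent: 1.777 mg/L × 430,000 L = 764.2 g.
Product at 59.8% available Cl: 764.2 / 0.598 = 1278 g.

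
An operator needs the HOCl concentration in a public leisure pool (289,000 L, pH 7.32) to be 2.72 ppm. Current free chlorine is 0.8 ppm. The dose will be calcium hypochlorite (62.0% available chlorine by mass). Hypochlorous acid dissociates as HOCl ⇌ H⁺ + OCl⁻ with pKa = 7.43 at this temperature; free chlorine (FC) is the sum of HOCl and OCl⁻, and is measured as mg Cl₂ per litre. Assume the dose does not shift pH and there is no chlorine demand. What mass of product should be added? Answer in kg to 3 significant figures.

[OCl⁻]/[HOCl] = 10^(pH − pKa) = 10^(7.32 − 7.43) = 0.7762; fraction as HOCl = 1/(1 + 0.7762) = 0.563.
Free chlorine required for 2.72 ppm HOCl: 2.72 / 0.563 = 4.831 ppm.
FC to add: 4.831 − 0.8 = 4.031 mg/L as Cl₂.
Cl₂ equivalent: 4.031 mg/L × 289,000 L = 1165 g.
Product at 62.0% available Cl: 1165 / 0.62 = 1879 g.

1.88 kg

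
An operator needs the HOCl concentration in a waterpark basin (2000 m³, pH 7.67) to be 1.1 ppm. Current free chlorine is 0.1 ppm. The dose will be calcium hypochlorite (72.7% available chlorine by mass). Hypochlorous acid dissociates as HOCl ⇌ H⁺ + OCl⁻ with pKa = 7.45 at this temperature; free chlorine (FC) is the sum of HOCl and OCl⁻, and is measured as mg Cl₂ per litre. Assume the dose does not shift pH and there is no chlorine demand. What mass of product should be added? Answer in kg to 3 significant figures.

7.77 kg

Volume: 2000 m³ = 2,000,000 L.
[OCl⁻]/[HOCl] = 10^(pH − pKa) = 10^(7.67 − 7.45) = 1.66; fraction as HOCl = 1/(1 + 1.66) = 0.376.
Free chlorine required for 1.1 ppm HOCl: 1.1 / 0.376 = 2.926 ppm.
FC to add: 2.926 − 0.1 = 2.826 mg/L as Cl₂.
Cl₂ equivalent: 2.826 mg/L × 2,000,000 L = 5651 g.
Product at 72.7% available Cl: 5651 / 0.727 = 7773 g.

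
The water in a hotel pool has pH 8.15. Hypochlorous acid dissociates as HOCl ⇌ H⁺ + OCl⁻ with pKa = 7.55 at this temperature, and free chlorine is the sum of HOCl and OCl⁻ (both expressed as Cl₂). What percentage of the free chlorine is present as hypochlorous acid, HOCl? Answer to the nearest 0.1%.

20.1%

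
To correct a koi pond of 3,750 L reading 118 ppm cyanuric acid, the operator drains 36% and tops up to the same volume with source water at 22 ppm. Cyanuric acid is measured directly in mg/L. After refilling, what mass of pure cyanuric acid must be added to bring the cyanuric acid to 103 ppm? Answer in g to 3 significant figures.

73.4 g

After draining 36% and refilling: 118 × 0.64 + 22 × 0.36 = 83.44 ppm.
Deficit to target: 103 − 83.44 = 19.56 mg/L.
Mass: 19.56 mg/L × 3,750 L = 73.35 g cyanuric acid.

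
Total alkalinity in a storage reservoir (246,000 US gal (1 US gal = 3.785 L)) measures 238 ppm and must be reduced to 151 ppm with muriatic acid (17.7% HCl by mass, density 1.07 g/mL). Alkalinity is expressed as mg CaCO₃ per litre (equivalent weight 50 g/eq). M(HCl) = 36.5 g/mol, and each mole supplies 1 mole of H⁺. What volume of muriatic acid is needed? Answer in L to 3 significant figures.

Volume: 246,000 US gal × 3.785 L/gal = 931,110 L.
Alkalinity to neutralize: (238 − 151) = 87 mg/L as CaCO₃ × 931,110 L = 81,010 g as CaCO₃.
Equivalents of H⁺ required: 81,010 ÷ 50 g/eq = 1620 eq = 1620 mol HCl.
Mass of HCl: 1620 × 36.5 = 59,130 g.
Mass of 17.7% solution: 59,130 / 0.177 = 334,100 g.
Volume: 334,100 g ÷ 1.07 g/mL = 312,200 mL.

312 L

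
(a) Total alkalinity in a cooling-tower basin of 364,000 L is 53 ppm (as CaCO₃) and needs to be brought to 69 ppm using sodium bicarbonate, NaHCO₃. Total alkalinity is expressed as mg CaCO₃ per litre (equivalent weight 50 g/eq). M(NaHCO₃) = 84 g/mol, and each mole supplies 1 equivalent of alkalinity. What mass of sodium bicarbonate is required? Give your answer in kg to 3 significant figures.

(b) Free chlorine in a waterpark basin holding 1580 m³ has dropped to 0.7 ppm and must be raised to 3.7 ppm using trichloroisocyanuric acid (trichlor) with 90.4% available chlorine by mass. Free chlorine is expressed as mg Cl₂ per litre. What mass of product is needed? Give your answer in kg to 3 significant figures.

(a) 9.78 kg; (b) 5.24 kg

(a) Alkalinity to add: (69 − 53) = 16 mg/L as CaCO₃ × 364,000 L = 5824 g as CaCO₃.
(a) Equivalents: 5824 g ÷ 50 g/eq = 116.5 eq.
(a) NaHCO₃ supplies 1 eq per mole → 116.5 mol.
(a) Mass: 116.5 mol × 84 g/mol = 9784 g.

(b) Volume: 1580 m³ = 1,580,000 L.
(b) Chlorine deficit: 3.7 − 0.7 = 3 ppm = 3 mg/L as Cl₂.
(b) Cl₂ equivalent needed: 3 mg/L × 1,580,000 L = 4,740,000 mg = 4740 g.
(b) Product at 90.4% available chlorine: 4740 / 0.904 = 5243 g.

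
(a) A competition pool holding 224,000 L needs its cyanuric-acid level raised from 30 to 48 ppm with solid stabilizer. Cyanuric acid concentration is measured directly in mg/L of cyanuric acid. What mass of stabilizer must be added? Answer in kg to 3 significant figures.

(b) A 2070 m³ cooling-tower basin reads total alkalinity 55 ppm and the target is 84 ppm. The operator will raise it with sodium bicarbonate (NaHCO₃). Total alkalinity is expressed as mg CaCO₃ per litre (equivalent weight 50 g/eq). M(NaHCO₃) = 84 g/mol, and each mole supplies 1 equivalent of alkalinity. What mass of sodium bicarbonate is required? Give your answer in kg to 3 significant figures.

(a) CYA to add: (48 − 30) = 18 mg/L × 224,000 L = 4032 g cyanuric acid.

(b) Volume: 2070 m³ = 2,070,000 L.
(b) Alkalinity to add: (84 − 55) = 29 mg/L as CaCO₃ × 2,070,000 L = 60,030 g as CaCO₃.
(b) Equivalents: 60,030 g ÷ 50 g/eq = 1201 eq.
(b) NaHCO₃ supplies 1 eq per mole → 1201 mol.
(b) Mass: 1201 mol × 84 g/mol = 100,900 g.

(a) 4.03 kg; (b) 101 kg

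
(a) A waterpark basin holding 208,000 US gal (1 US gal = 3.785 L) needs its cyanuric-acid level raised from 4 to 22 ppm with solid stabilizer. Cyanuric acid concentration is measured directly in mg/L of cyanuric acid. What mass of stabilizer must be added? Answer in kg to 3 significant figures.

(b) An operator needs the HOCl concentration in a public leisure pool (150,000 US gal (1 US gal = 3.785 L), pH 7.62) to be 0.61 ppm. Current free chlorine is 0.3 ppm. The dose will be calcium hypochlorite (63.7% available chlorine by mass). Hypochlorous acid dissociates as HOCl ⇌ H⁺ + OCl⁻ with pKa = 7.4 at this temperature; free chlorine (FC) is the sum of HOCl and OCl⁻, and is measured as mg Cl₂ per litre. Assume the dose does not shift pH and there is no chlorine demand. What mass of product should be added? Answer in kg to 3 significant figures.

(a) 14.2 kg; (b) 1.18 kg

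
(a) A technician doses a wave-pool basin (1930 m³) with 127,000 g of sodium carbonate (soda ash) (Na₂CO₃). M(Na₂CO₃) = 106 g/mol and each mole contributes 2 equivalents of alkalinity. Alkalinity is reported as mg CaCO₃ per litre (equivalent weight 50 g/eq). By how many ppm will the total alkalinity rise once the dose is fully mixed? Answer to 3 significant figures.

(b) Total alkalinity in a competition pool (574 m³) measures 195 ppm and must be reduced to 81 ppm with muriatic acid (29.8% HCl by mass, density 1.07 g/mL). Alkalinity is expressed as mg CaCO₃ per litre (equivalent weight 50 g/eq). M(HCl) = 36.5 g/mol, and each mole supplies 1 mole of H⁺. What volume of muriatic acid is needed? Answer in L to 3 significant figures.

(a) Volume: 1930 m³ = 1,930,000 L.
(a) Moles of Na₂CO₃: 127,000 g ÷ 106 g/mol = 1198 mol → 2396 eq of alkalinity.
(a) As CaCO₃: 2396 eq × 50 g/eq = 119,800 g.
(a) Rise: 119,800 g / 1,930,000 L × 1000 = 62.08 mg/L.

(b) Volume: 574 m³ = 574,000 L.
(b) Alkalinity to neutralize: (195 − 81) = 114 mg/L as CaCO₃ × 574,000 L = 65,440 g as CaCO₃.
(b) Equivalents of H⁺ required: 65,440 ÷ 50 g/eq = 1309 eq = 1309 mol HCl.
(b) Mass of HCl: 1309 × 36.5 = 47,770 g.
(b) Mass of 29.8% solution: 47,770 / 0.298 = 160,300 g.
(b) Volume: 160,300 g ÷ 1.07 g/mL = 149,800 mL.

(a) 62.1 ppm; (b) 150 L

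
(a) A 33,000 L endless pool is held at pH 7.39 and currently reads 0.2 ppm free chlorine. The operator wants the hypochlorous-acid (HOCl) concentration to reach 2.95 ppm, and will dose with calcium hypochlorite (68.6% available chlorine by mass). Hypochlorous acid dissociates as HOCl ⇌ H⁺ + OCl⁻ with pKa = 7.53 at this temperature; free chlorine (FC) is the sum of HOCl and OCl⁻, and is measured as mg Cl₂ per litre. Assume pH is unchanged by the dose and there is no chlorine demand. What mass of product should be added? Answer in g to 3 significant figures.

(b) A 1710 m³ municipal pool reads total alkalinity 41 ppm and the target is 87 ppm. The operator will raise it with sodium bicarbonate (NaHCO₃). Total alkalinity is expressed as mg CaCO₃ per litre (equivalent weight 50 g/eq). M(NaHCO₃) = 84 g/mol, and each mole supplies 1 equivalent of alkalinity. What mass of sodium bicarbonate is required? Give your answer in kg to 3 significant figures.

(a) 235 g; (b) 132 kg

(a) [OCl⁻]/[HOCl] = 10^(pH − pKa) = 10^(7.39 − 7.53) = 0.7244; fraction as HOCl = 1/(1 + 0.7244) = 0.5799.
(a) Free chlorine required for 2.95 ppm HOCl: 2.95 / 0.5799 = 5.087 ppm.
(a) FC to add: 5.087 − 0.2 = 4.887 mg/L as Cl₂.
(a) Cl₂ equivalent: 4.887 mg/L × 33,000 L = 161.3 g.
(a) Product at 68.6% available Cl: 161.3 / 0.686 = 235.1 g.

(b) Volume: 1710 m³ = 1,710,000 L.
(b) Alkalinity to add: (87 − 41) = 46 mg/L as CaCO₃ × 1,710,000 L = 78,660 g as CaCO₃.
(b) Equivalents: 78,660 g ÷ 50 g/eq = 1573 eq.
(b) NaHCO₃ supplies 1 eq per mole → 1573 mol.
(b) Mass: 1573 mol × 84 g/mol = 132,100 g.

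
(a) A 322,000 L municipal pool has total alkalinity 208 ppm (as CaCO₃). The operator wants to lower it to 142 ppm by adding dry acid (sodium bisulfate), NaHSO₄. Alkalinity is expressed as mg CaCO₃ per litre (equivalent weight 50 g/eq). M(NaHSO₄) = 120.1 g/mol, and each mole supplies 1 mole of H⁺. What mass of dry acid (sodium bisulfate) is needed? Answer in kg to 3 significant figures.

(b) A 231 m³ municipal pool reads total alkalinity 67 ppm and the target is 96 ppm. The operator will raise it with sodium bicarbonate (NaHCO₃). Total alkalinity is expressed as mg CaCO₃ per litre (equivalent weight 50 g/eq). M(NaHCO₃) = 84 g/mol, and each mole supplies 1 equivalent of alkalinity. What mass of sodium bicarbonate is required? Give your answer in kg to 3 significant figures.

(a) Alkalinity to neutralize: (208 − 142) = 66 mg/L as CaCO₃ × 322,000 L = 21,250 g as CaCO₃.
(a) Equivalents of H⁺ required: 21,250 ÷ 50 g/eq = 425 eq = 425 mol NaHSO₄.
(a) Mass of NaHSO₄: 425 × 120.1 = 51,050 g.

(b) Volume: 231 m³ = 231,000 L.
(b) Alkalinity to add: (96 − 67) = 29 mg/L as CaCO₃ × 231,000 L = 6699 g as CaCO₃.
(b) Equivalents: 6699 g ÷ 50 g/eq = 134 eq.
(b) NaHCO₃ supplies 1 eq per mole → 134 mol.
(b) Mass: 134 mol × 84 g/mol = 11,250 g.

(a) 51.0 kg; (b) 11.3 kg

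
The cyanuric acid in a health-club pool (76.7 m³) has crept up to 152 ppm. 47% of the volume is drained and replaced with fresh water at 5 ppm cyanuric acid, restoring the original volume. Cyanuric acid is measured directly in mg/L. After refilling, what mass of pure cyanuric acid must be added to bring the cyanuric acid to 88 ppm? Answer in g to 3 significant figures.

390 g

Volume: 76.7 m³ = 76,700 L.
After draining 47% and refilling: 152 × 0.53 + 5 × 0.47 = 82.91 ppm.
Deficit to target: 88 − 82.91 = 5.09 mg/L.
Mass: 5.09 mg/L × 76,700 L = 390.4 g cyanuric acid.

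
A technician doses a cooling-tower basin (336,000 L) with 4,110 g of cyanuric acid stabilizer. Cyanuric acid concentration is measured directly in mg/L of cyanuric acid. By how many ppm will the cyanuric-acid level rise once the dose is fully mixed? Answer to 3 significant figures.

12.2 ppm

Rise: 4,110 g / 336,000 L × 1000 = 12.23 mg/L.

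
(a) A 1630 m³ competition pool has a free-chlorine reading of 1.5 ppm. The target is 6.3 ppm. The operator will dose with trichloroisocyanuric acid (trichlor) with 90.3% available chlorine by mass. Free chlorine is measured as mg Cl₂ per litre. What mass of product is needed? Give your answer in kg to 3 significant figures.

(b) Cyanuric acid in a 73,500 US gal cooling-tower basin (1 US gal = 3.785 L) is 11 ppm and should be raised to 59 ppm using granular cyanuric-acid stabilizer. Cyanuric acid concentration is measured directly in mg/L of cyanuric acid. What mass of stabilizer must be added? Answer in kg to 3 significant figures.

(a) 8.66 kg; (b) 13.4 kg

(a) Volume: 1630 m³ = 1,630,000 L.
(a) Chlorine deficit: 6.3 − 1.5 = 4.8 ppm = 4.8 mg/L as Cl₂.
(a) Cl₂ equivalent needed: 4.8 mg/L × 1,630,000 L = 7,824,000 mg = 7824 g.
(a) Product at 90.3% available chlorine: 7824 / 0.903 = 8664 g.

(b) Volume: 73,500 US gal × 3.785 L/gal = 278,198 L.
(b) CYA to add: (59 − 11) = 48 mg/L × 278,198 L = 13,350 g cyanuric acid.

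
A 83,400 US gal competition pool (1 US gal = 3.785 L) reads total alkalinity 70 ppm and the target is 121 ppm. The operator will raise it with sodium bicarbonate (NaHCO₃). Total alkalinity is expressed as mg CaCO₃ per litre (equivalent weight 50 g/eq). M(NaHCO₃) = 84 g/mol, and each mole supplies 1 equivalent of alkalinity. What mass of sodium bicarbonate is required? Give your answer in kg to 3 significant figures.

Volume: 83,400 US gal × 3.785 L/gal = 315,669 L.
Alkalinity to add: (121 − 70) = 51 mg/L as CaCO₃ × 315,669 L = 16,100 g as CaCO₃.
Equivalents: 16,100 g ÷ 50 g/eq = 322 eq.
NaHCO₃ supplies 1 eq per mole → 322 mol.
Mass: 322 mol × 84 g/mol = 27,050 g.

27.0 kg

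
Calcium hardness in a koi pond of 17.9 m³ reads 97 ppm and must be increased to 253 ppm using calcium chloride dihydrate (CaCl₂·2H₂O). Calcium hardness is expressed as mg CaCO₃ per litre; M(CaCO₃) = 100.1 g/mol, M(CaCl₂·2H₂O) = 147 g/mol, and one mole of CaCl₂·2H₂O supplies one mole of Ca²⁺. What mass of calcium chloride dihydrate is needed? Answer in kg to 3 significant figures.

Volume: 17.9 m³ = 17,900 L.
Hardness to add: (253 − 97) = 156 mg/L as CaCO₃ × 17,900 L = 2792 g as CaCO₃.
Moles of Ca²⁺ (1 mol Ca²⁺ ≡ 1 mol CaCO₃): 2792 / 100.1 g/mol = 27.9 mol.
Mass of CaCl₂·2H₂O: 27.9 × 147 = 4101 g.

4.10 kg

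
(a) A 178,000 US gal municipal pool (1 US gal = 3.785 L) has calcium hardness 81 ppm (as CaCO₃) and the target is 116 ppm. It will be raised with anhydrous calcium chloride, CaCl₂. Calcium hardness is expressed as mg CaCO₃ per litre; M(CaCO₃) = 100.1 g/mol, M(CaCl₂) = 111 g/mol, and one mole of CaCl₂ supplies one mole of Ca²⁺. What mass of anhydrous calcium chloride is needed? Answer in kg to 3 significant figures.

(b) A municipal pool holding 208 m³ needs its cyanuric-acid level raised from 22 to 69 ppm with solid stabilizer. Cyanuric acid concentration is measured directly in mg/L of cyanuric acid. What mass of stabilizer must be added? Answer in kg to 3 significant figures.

(a) Volume: 178,000 US gal × 3.785 L/gal = 673,730 L.
(a) Hardness to add: (116 − 81) = 35 mg/L as CaCO₃ × 673,730 L = 23,580 g as CaCO₃.
(a) Moles of Ca²⁺ (1 mol Ca²⁺ ≡ 1 mol CaCO₃): 23,580 / 100.1 g/mol = 235.6 mol.
(a) Mass of CaCl₂: 235.6 × 111 = 26,150 g.

(b) Volume: 208 m³ = 208,000 L.
(b) CYA to add: (69 − 22) = 47 mg/L × 208,000 L = 9776 g cyanuric acid.

(a) 26.1 kg; (b) 9.78 kg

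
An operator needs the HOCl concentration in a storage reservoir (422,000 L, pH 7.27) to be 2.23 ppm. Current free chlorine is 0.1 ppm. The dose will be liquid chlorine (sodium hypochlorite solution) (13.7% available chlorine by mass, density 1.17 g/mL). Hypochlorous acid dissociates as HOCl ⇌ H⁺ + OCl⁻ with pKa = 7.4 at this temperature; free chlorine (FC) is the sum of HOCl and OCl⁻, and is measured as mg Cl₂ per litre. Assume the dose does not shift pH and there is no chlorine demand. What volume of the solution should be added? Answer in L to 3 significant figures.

9.96 L

[OCl⁻]/[HOCl] = 10^(pH − pKa) = 10^(7.27 − 7.4) = 0.7413; fraction as HOCl = 1/(1 + 0.7413) = 0.5743.
Free chlorine required for 2.23 ppm HOCl: 2.23 / 0.5743 = 3.883 ppm.
FC to add: 3.883 − 0.1 = 3.783 mg/L as Cl₂.
Cl₂ equivalent: 3.783 mg/L × 422,000 L = 1596 g.
Product at 13.7% available Cl: 1596 / 0.137 = 11,650 g.
Volume: 11,650 g ÷ 1.17 g/mL = 9960 mL.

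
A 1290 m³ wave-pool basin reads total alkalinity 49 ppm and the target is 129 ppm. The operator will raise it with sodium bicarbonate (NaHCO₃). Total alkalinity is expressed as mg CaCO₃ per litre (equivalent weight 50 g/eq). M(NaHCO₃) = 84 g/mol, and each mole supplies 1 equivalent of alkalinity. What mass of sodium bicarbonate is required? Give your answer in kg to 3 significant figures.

173 kg

Volume: 1290 m³ = 1,290,000 L.
Alkalinity to add: (129 − 49) = 80 mg/L as CaCO₃ × 1,290,000 L = 103,200 g as CaCO₃.
Equivalents: 103,200 g ÷ 50 g/eq = 2064 eq.
NaHCO₃ supplies 1 eq per mole → 2064 mol.
Mass: 2064 mol × 84 g/mol = 173,400 g.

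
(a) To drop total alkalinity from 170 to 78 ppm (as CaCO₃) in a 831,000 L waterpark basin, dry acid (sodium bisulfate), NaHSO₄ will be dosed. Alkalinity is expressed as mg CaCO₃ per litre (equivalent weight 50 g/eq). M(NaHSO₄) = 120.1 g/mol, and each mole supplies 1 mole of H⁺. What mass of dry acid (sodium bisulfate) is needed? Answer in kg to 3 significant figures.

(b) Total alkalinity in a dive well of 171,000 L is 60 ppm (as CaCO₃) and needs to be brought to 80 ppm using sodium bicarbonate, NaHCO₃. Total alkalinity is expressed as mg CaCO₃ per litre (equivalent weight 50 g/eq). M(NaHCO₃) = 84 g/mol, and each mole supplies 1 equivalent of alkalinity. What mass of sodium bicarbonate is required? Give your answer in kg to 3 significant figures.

(a) 184 kg; (b) 5.75 kg

(a) Alkalinity to neutralize: (170 − 78) = 92 mg/L as CaCO₃ × 831,000 L = 76,450 g as CaCO₃.
(a) Equivalents of H⁺ required: 76,450 ÷ 50 g/eq = 1529 eq = 1529 mol NaHSO₄.
(a) Mass of NaHSO₄: 1529 × 120.1 = 183,600 g.

(b) Alkalinity to add: (80 − 60) = 20 mg/L as CaCO₃ × 171,000 L = 3420 g as CaCO₃.
(b) Equivalents: 3420 g ÷ 50 g/eq = 68.4 eq.
(b) NaHCO₃ supplies 1 eq per mole → 68.4 mol.
(b) Mass: 68.4 mol × 84 g/mol = 5746 g.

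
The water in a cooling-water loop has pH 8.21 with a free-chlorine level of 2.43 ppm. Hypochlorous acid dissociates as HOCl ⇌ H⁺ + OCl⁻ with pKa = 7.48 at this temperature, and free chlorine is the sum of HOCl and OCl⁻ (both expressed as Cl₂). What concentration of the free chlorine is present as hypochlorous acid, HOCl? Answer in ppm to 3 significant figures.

0.381 ppm

[OCl⁻]/[HOCl] = 10^(pH − pKa) = 10^(8.21 − 7.48) = 10^0.73 = 5.37.
Fraction as HOCl = 1 / (1 + 5.37) = 0.157.
HOCl = 0.157 × 2.43 ppm = 0.3815 ppm.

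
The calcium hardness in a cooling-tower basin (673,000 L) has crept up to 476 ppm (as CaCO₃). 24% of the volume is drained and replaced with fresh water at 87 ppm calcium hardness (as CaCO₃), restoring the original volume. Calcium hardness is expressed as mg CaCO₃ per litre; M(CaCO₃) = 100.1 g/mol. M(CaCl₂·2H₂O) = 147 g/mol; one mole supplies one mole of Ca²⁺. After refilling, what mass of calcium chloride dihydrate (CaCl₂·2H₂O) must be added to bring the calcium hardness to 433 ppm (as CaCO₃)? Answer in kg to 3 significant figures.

After draining 24% and refilling: 476 × 0.76 + 87 × 0.24 = 382.64 ppm.
Deficit to target: 433 − 382.64 = 50.36 mg/L.
As CaCO₃: 50.36 mg/L × 673,000 L = 33,890 g; ÷ 100.1 = 338.6 mol Ca²⁺.
Mass: 338.6 × 147 = 49,770 g.

49.8 kg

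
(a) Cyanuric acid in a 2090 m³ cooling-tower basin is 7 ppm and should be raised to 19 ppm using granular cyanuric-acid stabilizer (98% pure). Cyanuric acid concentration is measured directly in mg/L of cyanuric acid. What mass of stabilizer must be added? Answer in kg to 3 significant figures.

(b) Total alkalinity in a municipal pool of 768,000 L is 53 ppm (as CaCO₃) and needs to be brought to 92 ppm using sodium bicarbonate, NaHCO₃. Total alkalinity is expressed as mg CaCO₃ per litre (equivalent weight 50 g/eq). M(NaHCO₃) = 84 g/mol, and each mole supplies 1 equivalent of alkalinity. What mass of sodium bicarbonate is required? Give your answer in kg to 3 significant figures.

(a) Volume: 2090 m³ = 2,090,000 L.
(a) CYA to add: (19 − 7) = 12 mg/L × 2,090,000 L = 25,080 g cyanuric acid.
(a) At 98% purity: 25,080 / 0.98 = 25,590 g product.

(b) Alkalinity to add: (92 − 53) = 39 mg/L as CaCO₃ × 768,000 L = 29,950 g as CaCO₃.
(b) Equivalents: 29,950 g ÷ 50 g/eq = 599 eq.
(b) NaHCO₃ supplies 1 eq per mole → 599 mol.
(b) Mass: 599 mol × 84 g/mol = 50,320 g.

(a) 25.6 kg; (b) 50.3 kg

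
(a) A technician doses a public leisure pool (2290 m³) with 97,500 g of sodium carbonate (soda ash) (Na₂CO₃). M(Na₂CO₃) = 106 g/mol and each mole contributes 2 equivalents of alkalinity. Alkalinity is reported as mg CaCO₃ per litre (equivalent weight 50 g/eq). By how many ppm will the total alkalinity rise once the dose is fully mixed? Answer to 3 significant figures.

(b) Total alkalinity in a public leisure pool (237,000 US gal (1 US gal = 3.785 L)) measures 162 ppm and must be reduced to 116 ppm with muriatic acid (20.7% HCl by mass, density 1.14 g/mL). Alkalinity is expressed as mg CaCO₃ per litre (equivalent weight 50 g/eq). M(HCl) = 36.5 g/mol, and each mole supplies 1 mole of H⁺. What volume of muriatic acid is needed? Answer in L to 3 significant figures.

(a) Volume: 2290 m³ = 2,290,000 L.
(a) Moles of Na₂CO₃: 97,500 g ÷ 106 g/mol = 919.8 mol → 1840 eq of alkalinity.
(a) As CaCO₃: 1840 eq × 50 g/eq = 91,980 g.
(a) Rise: 91,980 g / 2,290,000 L × 1000 = 40.17 mg/L.

(b) Volume: 237,000 US gal × 3.785 L/gal = 897,045 L.
(b) Alkalinity to neutralize: (162 − 116) = 46 mg/L as CaCO₃ × 897,045 L = 41,260 g as CaCO₃.
(b) Equivalents of H⁺ required: 41,260 ÷ 50 g/eq = 825.3 eq = 825.3 mol HCl.
(b) Mass of HCl: 825.3 × 36.5 = 30,120 g.
(b) Mass of 20.7% solution: 30,120 / 0.207 = 145,500 g.
(b) Volume: 145,500 g ÷ 1.14 g/mL = 127,600 mL.

(a) 40.2 ppm; (b) 128 L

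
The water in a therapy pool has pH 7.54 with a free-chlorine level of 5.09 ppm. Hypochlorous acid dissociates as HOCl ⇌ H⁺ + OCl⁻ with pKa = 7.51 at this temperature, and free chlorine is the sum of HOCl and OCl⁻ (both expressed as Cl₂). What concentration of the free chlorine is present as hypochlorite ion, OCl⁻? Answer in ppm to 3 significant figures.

[OCl⁻]/[HOCl] = 10^(pH − pKa) = 10^(7.54 − 7.51) = 10^0.03 = 1.072.
Fraction as HOCl = 1 / (1 + 1.072) = 0.4827.
OCl⁻ = (1 − 0.4827) × 5.09 ppm = 2.633 ppm.

2.63 ppm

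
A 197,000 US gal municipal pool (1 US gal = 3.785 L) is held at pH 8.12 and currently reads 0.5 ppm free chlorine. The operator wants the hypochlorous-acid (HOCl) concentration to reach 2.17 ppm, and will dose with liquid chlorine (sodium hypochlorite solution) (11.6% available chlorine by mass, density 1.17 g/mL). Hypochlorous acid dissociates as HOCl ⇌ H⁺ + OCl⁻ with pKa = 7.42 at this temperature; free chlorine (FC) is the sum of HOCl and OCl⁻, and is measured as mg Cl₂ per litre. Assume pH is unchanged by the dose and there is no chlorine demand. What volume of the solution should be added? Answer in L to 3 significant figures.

Volume: 197,000 US gal × 3.785 L/gal = 745,645 L.
[OCl⁻]/[HOCl] = 10^(pH − pKa) = 10^(8.12 − 7.42) = 5.012; fraction as HOCl = 1/(1 + 5.012) = 0.1663.
Free chlorine required for 2.17 ppm HOCl: 2.17 / 0.1663 = 13.05 ppm.
FC to add: 13.05 − 0.5 = 12.55 mg/L as Cl₂.
Cl₂ equivalent: 12.55 mg/L × 745,645 L = 9355 g.
Product at 11.6% available Cl: 9355 / 0.116 = 80,640 g.
Volume: 80,640 g ÷ 1.17 g/mL = 68,930 mL.

68.9 L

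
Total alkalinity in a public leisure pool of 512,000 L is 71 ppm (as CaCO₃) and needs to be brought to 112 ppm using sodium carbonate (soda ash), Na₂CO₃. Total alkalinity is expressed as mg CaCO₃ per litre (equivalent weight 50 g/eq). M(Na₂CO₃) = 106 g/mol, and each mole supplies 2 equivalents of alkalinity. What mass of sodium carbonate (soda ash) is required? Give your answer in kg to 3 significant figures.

22.3 kg

Alkalinity to add: (112 − 71) = 41 mg/L as CaCO₃ × 512,000 L = 20,990 g as CaCO₃.
Equivalents: 20,990 g ÷ 50 g/eq = 419.8 eq.
Each mole of Na₂CO₃ supplies 2 eq, so 419.8 / 2 = 209.9 mol.
Mass: 209.9 mol × 106 g/mol = 22,250 g.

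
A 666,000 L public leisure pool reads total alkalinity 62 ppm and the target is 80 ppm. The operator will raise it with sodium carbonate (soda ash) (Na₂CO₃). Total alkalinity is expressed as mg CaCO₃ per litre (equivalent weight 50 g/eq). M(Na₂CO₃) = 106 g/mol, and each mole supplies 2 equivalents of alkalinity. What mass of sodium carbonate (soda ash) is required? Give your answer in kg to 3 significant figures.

Alkalinity to add: (80 − 62) = 18 mg/L as CaCO₃ × 666,000 L = 11,990 g as CaCO₃.
Equivalents: 11,990 g ÷ 50 g/eq = 239.8 eq.
Each mole of Na₂CO₃ supplies 2 eq, so 239.8 / 2 = 119.9 mol.
Mass: 119.9 mol × 106 g/mol = 12,710 g.

12.7 kg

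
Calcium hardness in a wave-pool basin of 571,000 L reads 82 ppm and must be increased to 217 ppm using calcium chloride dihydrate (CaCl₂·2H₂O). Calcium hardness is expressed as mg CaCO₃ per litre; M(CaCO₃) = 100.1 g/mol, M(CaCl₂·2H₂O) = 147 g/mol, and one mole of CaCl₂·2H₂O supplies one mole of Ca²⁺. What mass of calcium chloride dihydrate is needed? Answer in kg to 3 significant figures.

113 kg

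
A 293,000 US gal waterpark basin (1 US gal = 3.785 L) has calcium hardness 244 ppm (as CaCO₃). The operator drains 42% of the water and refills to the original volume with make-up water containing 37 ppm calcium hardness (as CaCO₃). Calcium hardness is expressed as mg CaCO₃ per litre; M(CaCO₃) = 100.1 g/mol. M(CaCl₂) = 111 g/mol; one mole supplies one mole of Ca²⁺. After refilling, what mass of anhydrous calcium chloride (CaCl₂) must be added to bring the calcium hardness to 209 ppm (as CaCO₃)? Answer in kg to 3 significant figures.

63.9 kg

Volume: 293,000 US gal × 3.785 L/gal = 1,109,005 L.
After draining 42% and refilling: 244 × 0.58 + 37 × 0.42 = 157.06 ppm.
Deficit to target: 209 − 157.06 = 51.94 mg/L.
As CaCO₃: 51.94 mg/L × 1,109,005 L = 57,600 g; ÷ 100.1 = 575.4 mol Ca²⁺.
Mass: 575.4 × 111 = 63,870 g.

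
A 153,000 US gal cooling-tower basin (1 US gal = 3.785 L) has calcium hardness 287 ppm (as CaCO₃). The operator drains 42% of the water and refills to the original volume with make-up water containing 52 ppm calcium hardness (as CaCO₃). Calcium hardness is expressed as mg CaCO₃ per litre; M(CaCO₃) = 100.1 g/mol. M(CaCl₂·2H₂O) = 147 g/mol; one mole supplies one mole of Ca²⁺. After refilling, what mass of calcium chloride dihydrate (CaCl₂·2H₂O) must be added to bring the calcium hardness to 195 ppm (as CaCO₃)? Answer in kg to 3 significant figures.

5.70 kg

Volume: 153,000 US gal × 3.785 L/gal = 579,105 L.
After draining 42% and refilling: 287 × 0.58 + 52 × 0.42 = 188.3 ppm.
Deficit to target: 195 − 188.3 = 6.7 mg/L.
As CaCO₃: 6.7 mg/L × 579,105 L = 3880 g; ÷ 100.1 = 38.76 mol Ca²⁺.
Mass: 38.76 × 147 = 5698 g.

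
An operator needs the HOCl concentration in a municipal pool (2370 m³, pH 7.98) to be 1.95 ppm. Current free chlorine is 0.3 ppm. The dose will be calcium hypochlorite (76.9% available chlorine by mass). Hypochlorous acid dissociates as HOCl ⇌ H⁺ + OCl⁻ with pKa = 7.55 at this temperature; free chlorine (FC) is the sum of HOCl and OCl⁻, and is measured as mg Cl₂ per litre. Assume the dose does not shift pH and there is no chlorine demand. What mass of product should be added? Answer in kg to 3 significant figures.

21.3 kg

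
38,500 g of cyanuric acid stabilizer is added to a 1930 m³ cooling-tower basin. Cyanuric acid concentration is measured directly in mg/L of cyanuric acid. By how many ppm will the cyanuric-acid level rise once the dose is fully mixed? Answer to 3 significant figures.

19.9 ppm

Volume: 1930 m³ = 1,930,000 L.
Rise: 38,500 g / 1,930,000 L × 1000 = 19.95 mg/L.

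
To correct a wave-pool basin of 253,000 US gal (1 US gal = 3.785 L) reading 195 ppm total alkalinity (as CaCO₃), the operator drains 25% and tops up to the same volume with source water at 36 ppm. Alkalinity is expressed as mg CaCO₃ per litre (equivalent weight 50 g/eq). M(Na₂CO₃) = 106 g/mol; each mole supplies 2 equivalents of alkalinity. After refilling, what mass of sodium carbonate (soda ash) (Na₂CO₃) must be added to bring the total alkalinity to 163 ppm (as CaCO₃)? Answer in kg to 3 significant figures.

Volume: 253,000 US gal × 3.785 L/gal = 957,605 L.
After draining 25% and refilling: 195 × 0.75 + 36 × 0.25 = 155.25 ppm.
Deficit to target: 163 − 155.25 = 7.75 mg/L.
As CaCO₃: 7.75 mg/L × 957,605 L = 7421 g; ÷ 50 g/eq ÷ 2 = 74.21 mol Na₂CO₃.
Mass: 74.21 × 106 = 7867 g.

7.87 kg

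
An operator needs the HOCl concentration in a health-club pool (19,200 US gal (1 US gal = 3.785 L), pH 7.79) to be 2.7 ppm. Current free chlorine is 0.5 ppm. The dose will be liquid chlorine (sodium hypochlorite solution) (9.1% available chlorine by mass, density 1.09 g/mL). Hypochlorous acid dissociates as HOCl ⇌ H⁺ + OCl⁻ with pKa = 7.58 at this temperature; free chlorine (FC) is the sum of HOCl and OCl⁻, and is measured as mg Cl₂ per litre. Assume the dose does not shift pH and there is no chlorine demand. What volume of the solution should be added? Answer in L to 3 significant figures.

4.82 L

Volume: 19,200 US gal × 3.785 L/gal = 72,672 L.
[OCl⁻]/[HOCl] = 10^(pH − pKa) = 10^(7.79 − 7.58) = 1.622; fraction as HOCl = 1/(1 + 1.622) = 0.3814.
Free chlorine required for 2.7 ppm HOCl: 2.7 / 0.3814 = 7.079 ppm.
FC to add: 7.079 − 0.5 = 6.579 mg/L as Cl₂.
Cl₂ equivalent: 6.579 mg/L × 72,672 L = 478.1 g.
Product at 9.1% available Cl: 478.1 / 0.091 = 5254 g.
Volume: 5254 g ÷ 1.09 g/mL = 4820 mL.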